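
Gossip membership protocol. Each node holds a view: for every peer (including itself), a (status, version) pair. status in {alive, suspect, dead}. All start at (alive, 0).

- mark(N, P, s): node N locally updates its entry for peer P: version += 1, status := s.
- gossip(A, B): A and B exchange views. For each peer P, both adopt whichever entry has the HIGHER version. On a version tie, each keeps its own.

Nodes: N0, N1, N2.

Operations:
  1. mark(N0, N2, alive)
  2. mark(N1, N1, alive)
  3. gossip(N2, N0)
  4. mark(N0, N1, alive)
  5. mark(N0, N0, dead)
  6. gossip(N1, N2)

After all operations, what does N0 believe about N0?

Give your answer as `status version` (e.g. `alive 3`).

Answer: dead 1

Derivation:
Op 1: N0 marks N2=alive -> (alive,v1)
Op 2: N1 marks N1=alive -> (alive,v1)
Op 3: gossip N2<->N0 -> N2.N0=(alive,v0) N2.N1=(alive,v0) N2.N2=(alive,v1) | N0.N0=(alive,v0) N0.N1=(alive,v0) N0.N2=(alive,v1)
Op 4: N0 marks N1=alive -> (alive,v1)
Op 5: N0 marks N0=dead -> (dead,v1)
Op 6: gossip N1<->N2 -> N1.N0=(alive,v0) N1.N1=(alive,v1) N1.N2=(alive,v1) | N2.N0=(alive,v0) N2.N1=(alive,v1) N2.N2=(alive,v1)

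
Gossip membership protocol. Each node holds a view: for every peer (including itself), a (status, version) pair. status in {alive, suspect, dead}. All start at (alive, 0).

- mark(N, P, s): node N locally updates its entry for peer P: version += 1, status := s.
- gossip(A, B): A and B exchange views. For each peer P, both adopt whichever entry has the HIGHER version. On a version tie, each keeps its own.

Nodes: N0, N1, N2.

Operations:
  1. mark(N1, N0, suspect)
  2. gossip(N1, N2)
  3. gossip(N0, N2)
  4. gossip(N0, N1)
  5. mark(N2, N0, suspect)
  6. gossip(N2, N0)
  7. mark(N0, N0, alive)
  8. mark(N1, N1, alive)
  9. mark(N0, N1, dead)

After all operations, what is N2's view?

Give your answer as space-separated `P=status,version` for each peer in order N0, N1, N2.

Answer: N0=suspect,2 N1=alive,0 N2=alive,0

Derivation:
Op 1: N1 marks N0=suspect -> (suspect,v1)
Op 2: gossip N1<->N2 -> N1.N0=(suspect,v1) N1.N1=(alive,v0) N1.N2=(alive,v0) | N2.N0=(suspect,v1) N2.N1=(alive,v0) N2.N2=(alive,v0)
Op 3: gossip N0<->N2 -> N0.N0=(suspect,v1) N0.N1=(alive,v0) N0.N2=(alive,v0) | N2.N0=(suspect,v1) N2.N1=(alive,v0) N2.N2=(alive,v0)
Op 4: gossip N0<->N1 -> N0.N0=(suspect,v1) N0.N1=(alive,v0) N0.N2=(alive,v0) | N1.N0=(suspect,v1) N1.N1=(alive,v0) N1.N2=(alive,v0)
Op 5: N2 marks N0=suspect -> (suspect,v2)
Op 6: gossip N2<->N0 -> N2.N0=(suspect,v2) N2.N1=(alive,v0) N2.N2=(alive,v0) | N0.N0=(suspect,v2) N0.N1=(alive,v0) N0.N2=(alive,v0)
Op 7: N0 marks N0=alive -> (alive,v3)
Op 8: N1 marks N1=alive -> (alive,v1)
Op 9: N0 marks N1=dead -> (dead,v1)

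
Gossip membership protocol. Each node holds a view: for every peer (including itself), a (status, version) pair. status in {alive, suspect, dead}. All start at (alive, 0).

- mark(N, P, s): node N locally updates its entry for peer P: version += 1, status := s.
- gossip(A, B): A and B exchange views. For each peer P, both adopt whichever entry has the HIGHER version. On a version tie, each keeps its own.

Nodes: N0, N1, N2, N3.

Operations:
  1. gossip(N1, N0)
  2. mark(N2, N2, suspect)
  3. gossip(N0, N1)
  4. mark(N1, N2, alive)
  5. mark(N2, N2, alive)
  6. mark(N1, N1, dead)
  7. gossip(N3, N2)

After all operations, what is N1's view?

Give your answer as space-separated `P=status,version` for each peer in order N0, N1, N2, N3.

Op 1: gossip N1<->N0 -> N1.N0=(alive,v0) N1.N1=(alive,v0) N1.N2=(alive,v0) N1.N3=(alive,v0) | N0.N0=(alive,v0) N0.N1=(alive,v0) N0.N2=(alive,v0) N0.N3=(alive,v0)
Op 2: N2 marks N2=suspect -> (suspect,v1)
Op 3: gossip N0<->N1 -> N0.N0=(alive,v0) N0.N1=(alive,v0) N0.N2=(alive,v0) N0.N3=(alive,v0) | N1.N0=(alive,v0) N1.N1=(alive,v0) N1.N2=(alive,v0) N1.N3=(alive,v0)
Op 4: N1 marks N2=alive -> (alive,v1)
Op 5: N2 marks N2=alive -> (alive,v2)
Op 6: N1 marks N1=dead -> (dead,v1)
Op 7: gossip N3<->N2 -> N3.N0=(alive,v0) N3.N1=(alive,v0) N3.N2=(alive,v2) N3.N3=(alive,v0) | N2.N0=(alive,v0) N2.N1=(alive,v0) N2.N2=(alive,v2) N2.N3=(alive,v0)

Answer: N0=alive,0 N1=dead,1 N2=alive,1 N3=alive,0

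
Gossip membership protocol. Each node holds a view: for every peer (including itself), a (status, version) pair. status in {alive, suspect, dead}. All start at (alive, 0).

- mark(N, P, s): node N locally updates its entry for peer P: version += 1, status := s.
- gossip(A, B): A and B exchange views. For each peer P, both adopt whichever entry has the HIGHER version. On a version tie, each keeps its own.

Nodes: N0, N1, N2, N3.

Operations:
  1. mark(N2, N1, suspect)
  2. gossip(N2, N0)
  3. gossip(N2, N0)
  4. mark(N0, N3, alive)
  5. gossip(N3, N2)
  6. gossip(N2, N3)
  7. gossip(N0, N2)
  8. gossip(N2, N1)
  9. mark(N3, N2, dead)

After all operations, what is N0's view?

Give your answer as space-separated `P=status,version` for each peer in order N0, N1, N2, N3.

Op 1: N2 marks N1=suspect -> (suspect,v1)
Op 2: gossip N2<->N0 -> N2.N0=(alive,v0) N2.N1=(suspect,v1) N2.N2=(alive,v0) N2.N3=(alive,v0) | N0.N0=(alive,v0) N0.N1=(suspect,v1) N0.N2=(alive,v0) N0.N3=(alive,v0)
Op 3: gossip N2<->N0 -> N2.N0=(alive,v0) N2.N1=(suspect,v1) N2.N2=(alive,v0) N2.N3=(alive,v0) | N0.N0=(alive,v0) N0.N1=(suspect,v1) N0.N2=(alive,v0) N0.N3=(alive,v0)
Op 4: N0 marks N3=alive -> (alive,v1)
Op 5: gossip N3<->N2 -> N3.N0=(alive,v0) N3.N1=(suspect,v1) N3.N2=(alive,v0) N3.N3=(alive,v0) | N2.N0=(alive,v0) N2.N1=(suspect,v1) N2.N2=(alive,v0) N2.N3=(alive,v0)
Op 6: gossip N2<->N3 -> N2.N0=(alive,v0) N2.N1=(suspect,v1) N2.N2=(alive,v0) N2.N3=(alive,v0) | N3.N0=(alive,v0) N3.N1=(suspect,v1) N3.N2=(alive,v0) N3.N3=(alive,v0)
Op 7: gossip N0<->N2 -> N0.N0=(alive,v0) N0.N1=(suspect,v1) N0.N2=(alive,v0) N0.N3=(alive,v1) | N2.N0=(alive,v0) N2.N1=(suspect,v1) N2.N2=(alive,v0) N2.N3=(alive,v1)
Op 8: gossip N2<->N1 -> N2.N0=(alive,v0) N2.N1=(suspect,v1) N2.N2=(alive,v0) N2.N3=(alive,v1) | N1.N0=(alive,v0) N1.N1=(suspect,v1) N1.N2=(alive,v0) N1.N3=(alive,v1)
Op 9: N3 marks N2=dead -> (dead,v1)

Answer: N0=alive,0 N1=suspect,1 N2=alive,0 N3=alive,1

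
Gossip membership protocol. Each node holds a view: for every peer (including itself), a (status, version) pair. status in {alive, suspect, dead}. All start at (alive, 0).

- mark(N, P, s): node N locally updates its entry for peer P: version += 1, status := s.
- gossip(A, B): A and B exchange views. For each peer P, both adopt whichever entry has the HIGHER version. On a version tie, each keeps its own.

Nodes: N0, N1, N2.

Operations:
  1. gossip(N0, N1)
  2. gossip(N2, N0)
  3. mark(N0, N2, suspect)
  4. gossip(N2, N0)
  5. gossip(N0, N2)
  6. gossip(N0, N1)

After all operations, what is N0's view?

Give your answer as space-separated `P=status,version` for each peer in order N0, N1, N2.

Answer: N0=alive,0 N1=alive,0 N2=suspect,1

Derivation:
Op 1: gossip N0<->N1 -> N0.N0=(alive,v0) N0.N1=(alive,v0) N0.N2=(alive,v0) | N1.N0=(alive,v0) N1.N1=(alive,v0) N1.N2=(alive,v0)
Op 2: gossip N2<->N0 -> N2.N0=(alive,v0) N2.N1=(alive,v0) N2.N2=(alive,v0) | N0.N0=(alive,v0) N0.N1=(alive,v0) N0.N2=(alive,v0)
Op 3: N0 marks N2=suspect -> (suspect,v1)
Op 4: gossip N2<->N0 -> N2.N0=(alive,v0) N2.N1=(alive,v0) N2.N2=(suspect,v1) | N0.N0=(alive,v0) N0.N1=(alive,v0) N0.N2=(suspect,v1)
Op 5: gossip N0<->N2 -> N0.N0=(alive,v0) N0.N1=(alive,v0) N0.N2=(suspect,v1) | N2.N0=(alive,v0) N2.N1=(alive,v0) N2.N2=(suspect,v1)
Op 6: gossip N0<->N1 -> N0.N0=(alive,v0) N0.N1=(alive,v0) N0.N2=(suspect,v1) | N1.N0=(alive,v0) N1.N1=(alive,v0) N1.N2=(suspect,v1)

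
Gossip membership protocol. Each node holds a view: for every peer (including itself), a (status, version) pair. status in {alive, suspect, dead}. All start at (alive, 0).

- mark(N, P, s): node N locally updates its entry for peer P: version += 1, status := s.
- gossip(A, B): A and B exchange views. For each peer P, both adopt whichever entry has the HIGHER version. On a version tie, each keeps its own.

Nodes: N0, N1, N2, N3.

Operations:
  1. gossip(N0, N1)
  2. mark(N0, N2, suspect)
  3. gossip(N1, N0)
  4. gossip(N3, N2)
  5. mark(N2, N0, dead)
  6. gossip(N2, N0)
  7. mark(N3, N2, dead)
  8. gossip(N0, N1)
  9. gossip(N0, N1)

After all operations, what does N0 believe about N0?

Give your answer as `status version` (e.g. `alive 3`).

Answer: dead 1

Derivation:
Op 1: gossip N0<->N1 -> N0.N0=(alive,v0) N0.N1=(alive,v0) N0.N2=(alive,v0) N0.N3=(alive,v0) | N1.N0=(alive,v0) N1.N1=(alive,v0) N1.N2=(alive,v0) N1.N3=(alive,v0)
Op 2: N0 marks N2=suspect -> (suspect,v1)
Op 3: gossip N1<->N0 -> N1.N0=(alive,v0) N1.N1=(alive,v0) N1.N2=(suspect,v1) N1.N3=(alive,v0) | N0.N0=(alive,v0) N0.N1=(alive,v0) N0.N2=(suspect,v1) N0.N3=(alive,v0)
Op 4: gossip N3<->N2 -> N3.N0=(alive,v0) N3.N1=(alive,v0) N3.N2=(alive,v0) N3.N3=(alive,v0) | N2.N0=(alive,v0) N2.N1=(alive,v0) N2.N2=(alive,v0) N2.N3=(alive,v0)
Op 5: N2 marks N0=dead -> (dead,v1)
Op 6: gossip N2<->N0 -> N2.N0=(dead,v1) N2.N1=(alive,v0) N2.N2=(suspect,v1) N2.N3=(alive,v0) | N0.N0=(dead,v1) N0.N1=(alive,v0) N0.N2=(suspect,v1) N0.N3=(alive,v0)
Op 7: N3 marks N2=dead -> (dead,v1)
Op 8: gossip N0<->N1 -> N0.N0=(dead,v1) N0.N1=(alive,v0) N0.N2=(suspect,v1) N0.N3=(alive,v0) | N1.N0=(dead,v1) N1.N1=(alive,v0) N1.N2=(suspect,v1) N1.N3=(alive,v0)
Op 9: gossip N0<->N1 -> N0.N0=(dead,v1) N0.N1=(alive,v0) N0.N2=(suspect,v1) N0.N3=(alive,v0) | N1.N0=(dead,v1) N1.N1=(alive,v0) N1.N2=(suspect,v1) N1.N3=(alive,v0)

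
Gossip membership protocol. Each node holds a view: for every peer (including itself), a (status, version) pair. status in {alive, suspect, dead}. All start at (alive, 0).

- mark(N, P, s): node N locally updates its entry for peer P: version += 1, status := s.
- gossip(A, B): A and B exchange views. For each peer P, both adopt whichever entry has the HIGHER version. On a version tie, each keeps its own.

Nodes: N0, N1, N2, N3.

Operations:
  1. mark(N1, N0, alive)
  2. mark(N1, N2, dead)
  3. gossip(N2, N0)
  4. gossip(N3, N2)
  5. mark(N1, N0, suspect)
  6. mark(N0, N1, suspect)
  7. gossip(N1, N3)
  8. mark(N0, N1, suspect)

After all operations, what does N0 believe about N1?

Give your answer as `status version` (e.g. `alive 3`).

Op 1: N1 marks N0=alive -> (alive,v1)
Op 2: N1 marks N2=dead -> (dead,v1)
Op 3: gossip N2<->N0 -> N2.N0=(alive,v0) N2.N1=(alive,v0) N2.N2=(alive,v0) N2.N3=(alive,v0) | N0.N0=(alive,v0) N0.N1=(alive,v0) N0.N2=(alive,v0) N0.N3=(alive,v0)
Op 4: gossip N3<->N2 -> N3.N0=(alive,v0) N3.N1=(alive,v0) N3.N2=(alive,v0) N3.N3=(alive,v0) | N2.N0=(alive,v0) N2.N1=(alive,v0) N2.N2=(alive,v0) N2.N3=(alive,v0)
Op 5: N1 marks N0=suspect -> (suspect,v2)
Op 6: N0 marks N1=suspect -> (suspect,v1)
Op 7: gossip N1<->N3 -> N1.N0=(suspect,v2) N1.N1=(alive,v0) N1.N2=(dead,v1) N1.N3=(alive,v0) | N3.N0=(suspect,v2) N3.N1=(alive,v0) N3.N2=(dead,v1) N3.N3=(alive,v0)
Op 8: N0 marks N1=suspect -> (suspect,v2)

Answer: suspect 2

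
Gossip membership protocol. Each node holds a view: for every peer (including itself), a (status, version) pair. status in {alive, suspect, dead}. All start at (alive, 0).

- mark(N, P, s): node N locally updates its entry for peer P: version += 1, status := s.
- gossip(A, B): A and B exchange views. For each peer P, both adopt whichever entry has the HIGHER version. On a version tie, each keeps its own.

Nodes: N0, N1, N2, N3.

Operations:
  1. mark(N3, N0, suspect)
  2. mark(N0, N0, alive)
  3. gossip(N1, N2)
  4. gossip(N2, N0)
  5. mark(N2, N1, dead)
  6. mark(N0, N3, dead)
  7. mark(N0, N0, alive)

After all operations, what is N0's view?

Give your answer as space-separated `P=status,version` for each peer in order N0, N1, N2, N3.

Op 1: N3 marks N0=suspect -> (suspect,v1)
Op 2: N0 marks N0=alive -> (alive,v1)
Op 3: gossip N1<->N2 -> N1.N0=(alive,v0) N1.N1=(alive,v0) N1.N2=(alive,v0) N1.N3=(alive,v0) | N2.N0=(alive,v0) N2.N1=(alive,v0) N2.N2=(alive,v0) N2.N3=(alive,v0)
Op 4: gossip N2<->N0 -> N2.N0=(alive,v1) N2.N1=(alive,v0) N2.N2=(alive,v0) N2.N3=(alive,v0) | N0.N0=(alive,v1) N0.N1=(alive,v0) N0.N2=(alive,v0) N0.N3=(alive,v0)
Op 5: N2 marks N1=dead -> (dead,v1)
Op 6: N0 marks N3=dead -> (dead,v1)
Op 7: N0 marks N0=alive -> (alive,v2)

Answer: N0=alive,2 N1=alive,0 N2=alive,0 N3=dead,1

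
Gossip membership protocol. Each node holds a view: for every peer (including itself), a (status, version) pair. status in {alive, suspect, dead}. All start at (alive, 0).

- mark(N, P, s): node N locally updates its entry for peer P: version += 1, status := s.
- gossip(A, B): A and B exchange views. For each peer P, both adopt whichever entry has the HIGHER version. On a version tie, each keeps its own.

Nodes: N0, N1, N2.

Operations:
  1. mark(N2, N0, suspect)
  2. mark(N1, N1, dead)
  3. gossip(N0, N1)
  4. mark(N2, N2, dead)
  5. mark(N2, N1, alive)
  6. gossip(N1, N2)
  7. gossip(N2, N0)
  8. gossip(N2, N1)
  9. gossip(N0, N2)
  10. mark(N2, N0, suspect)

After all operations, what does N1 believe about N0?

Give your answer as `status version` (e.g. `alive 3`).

Op 1: N2 marks N0=suspect -> (suspect,v1)
Op 2: N1 marks N1=dead -> (dead,v1)
Op 3: gossip N0<->N1 -> N0.N0=(alive,v0) N0.N1=(dead,v1) N0.N2=(alive,v0) | N1.N0=(alive,v0) N1.N1=(dead,v1) N1.N2=(alive,v0)
Op 4: N2 marks N2=dead -> (dead,v1)
Op 5: N2 marks N1=alive -> (alive,v1)
Op 6: gossip N1<->N2 -> N1.N0=(suspect,v1) N1.N1=(dead,v1) N1.N2=(dead,v1) | N2.N0=(suspect,v1) N2.N1=(alive,v1) N2.N2=(dead,v1)
Op 7: gossip N2<->N0 -> N2.N0=(suspect,v1) N2.N1=(alive,v1) N2.N2=(dead,v1) | N0.N0=(suspect,v1) N0.N1=(dead,v1) N0.N2=(dead,v1)
Op 8: gossip N2<->N1 -> N2.N0=(suspect,v1) N2.N1=(alive,v1) N2.N2=(dead,v1) | N1.N0=(suspect,v1) N1.N1=(dead,v1) N1.N2=(dead,v1)
Op 9: gossip N0<->N2 -> N0.N0=(suspect,v1) N0.N1=(dead,v1) N0.N2=(dead,v1) | N2.N0=(suspect,v1) N2.N1=(alive,v1) N2.N2=(dead,v1)
Op 10: N2 marks N0=suspect -> (suspect,v2)

Answer: suspect 1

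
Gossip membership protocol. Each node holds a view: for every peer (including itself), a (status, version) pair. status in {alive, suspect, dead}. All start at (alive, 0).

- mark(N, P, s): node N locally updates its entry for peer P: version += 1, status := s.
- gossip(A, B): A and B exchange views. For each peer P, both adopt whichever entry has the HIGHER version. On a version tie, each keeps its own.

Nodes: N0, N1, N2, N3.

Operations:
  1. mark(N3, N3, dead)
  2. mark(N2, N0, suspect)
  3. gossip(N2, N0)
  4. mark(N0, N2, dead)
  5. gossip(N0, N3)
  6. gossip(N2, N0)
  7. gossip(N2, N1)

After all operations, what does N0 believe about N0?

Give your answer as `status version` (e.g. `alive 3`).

Answer: suspect 1

Derivation:
Op 1: N3 marks N3=dead -> (dead,v1)
Op 2: N2 marks N0=suspect -> (suspect,v1)
Op 3: gossip N2<->N0 -> N2.N0=(suspect,v1) N2.N1=(alive,v0) N2.N2=(alive,v0) N2.N3=(alive,v0) | N0.N0=(suspect,v1) N0.N1=(alive,v0) N0.N2=(alive,v0) N0.N3=(alive,v0)
Op 4: N0 marks N2=dead -> (dead,v1)
Op 5: gossip N0<->N3 -> N0.N0=(suspect,v1) N0.N1=(alive,v0) N0.N2=(dead,v1) N0.N3=(dead,v1) | N3.N0=(suspect,v1) N3.N1=(alive,v0) N3.N2=(dead,v1) N3.N3=(dead,v1)
Op 6: gossip N2<->N0 -> N2.N0=(suspect,v1) N2.N1=(alive,v0) N2.N2=(dead,v1) N2.N3=(dead,v1) | N0.N0=(suspect,v1) N0.N1=(alive,v0) N0.N2=(dead,v1) N0.N3=(dead,v1)
Op 7: gossip N2<->N1 -> N2.N0=(suspect,v1) N2.N1=(alive,v0) N2.N2=(dead,v1) N2.N3=(dead,v1) | N1.N0=(suspect,v1) N1.N1=(alive,v0) N1.N2=(dead,v1) N1.N3=(dead,v1)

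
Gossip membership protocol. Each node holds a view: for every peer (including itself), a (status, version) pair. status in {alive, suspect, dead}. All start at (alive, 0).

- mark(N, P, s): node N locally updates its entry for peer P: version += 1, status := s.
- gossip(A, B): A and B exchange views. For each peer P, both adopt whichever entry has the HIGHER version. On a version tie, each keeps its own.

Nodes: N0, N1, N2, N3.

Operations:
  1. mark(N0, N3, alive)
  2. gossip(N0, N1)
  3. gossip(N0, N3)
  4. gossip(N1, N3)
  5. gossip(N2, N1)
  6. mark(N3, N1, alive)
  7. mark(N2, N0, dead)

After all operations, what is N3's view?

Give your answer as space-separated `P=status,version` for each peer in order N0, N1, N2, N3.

Answer: N0=alive,0 N1=alive,1 N2=alive,0 N3=alive,1

Derivation:
Op 1: N0 marks N3=alive -> (alive,v1)
Op 2: gossip N0<->N1 -> N0.N0=(alive,v0) N0.N1=(alive,v0) N0.N2=(alive,v0) N0.N3=(alive,v1) | N1.N0=(alive,v0) N1.N1=(alive,v0) N1.N2=(alive,v0) N1.N3=(alive,v1)
Op 3: gossip N0<->N3 -> N0.N0=(alive,v0) N0.N1=(alive,v0) N0.N2=(alive,v0) N0.N3=(alive,v1) | N3.N0=(alive,v0) N3.N1=(alive,v0) N3.N2=(alive,v0) N3.N3=(alive,v1)
Op 4: gossip N1<->N3 -> N1.N0=(alive,v0) N1.N1=(alive,v0) N1.N2=(alive,v0) N1.N3=(alive,v1) | N3.N0=(alive,v0) N3.N1=(alive,v0) N3.N2=(alive,v0) N3.N3=(alive,v1)
Op 5: gossip N2<->N1 -> N2.N0=(alive,v0) N2.N1=(alive,v0) N2.N2=(alive,v0) N2.N3=(alive,v1) | N1.N0=(alive,v0) N1.N1=(alive,v0) N1.N2=(alive,v0) N1.N3=(alive,v1)
Op 6: N3 marks N1=alive -> (alive,v1)
Op 7: N2 marks N0=dead -> (dead,v1)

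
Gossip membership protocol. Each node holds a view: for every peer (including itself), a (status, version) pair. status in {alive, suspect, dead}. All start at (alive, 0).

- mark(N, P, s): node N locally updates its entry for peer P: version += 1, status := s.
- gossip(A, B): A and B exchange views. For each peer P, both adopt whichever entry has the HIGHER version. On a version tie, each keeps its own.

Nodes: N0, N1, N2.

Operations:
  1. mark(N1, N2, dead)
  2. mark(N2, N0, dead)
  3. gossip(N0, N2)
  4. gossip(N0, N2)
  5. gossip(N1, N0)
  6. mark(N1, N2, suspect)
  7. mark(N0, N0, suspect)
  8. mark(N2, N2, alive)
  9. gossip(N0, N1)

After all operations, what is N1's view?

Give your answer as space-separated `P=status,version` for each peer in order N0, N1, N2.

Answer: N0=suspect,2 N1=alive,0 N2=suspect,2

Derivation:
Op 1: N1 marks N2=dead -> (dead,v1)
Op 2: N2 marks N0=dead -> (dead,v1)
Op 3: gossip N0<->N2 -> N0.N0=(dead,v1) N0.N1=(alive,v0) N0.N2=(alive,v0) | N2.N0=(dead,v1) N2.N1=(alive,v0) N2.N2=(alive,v0)
Op 4: gossip N0<->N2 -> N0.N0=(dead,v1) N0.N1=(alive,v0) N0.N2=(alive,v0) | N2.N0=(dead,v1) N2.N1=(alive,v0) N2.N2=(alive,v0)
Op 5: gossip N1<->N0 -> N1.N0=(dead,v1) N1.N1=(alive,v0) N1.N2=(dead,v1) | N0.N0=(dead,v1) N0.N1=(alive,v0) N0.N2=(dead,v1)
Op 6: N1 marks N2=suspect -> (suspect,v2)
Op 7: N0 marks N0=suspect -> (suspect,v2)
Op 8: N2 marks N2=alive -> (alive,v1)
Op 9: gossip N0<->N1 -> N0.N0=(suspect,v2) N0.N1=(alive,v0) N0.N2=(suspect,v2) | N1.N0=(suspect,v2) N1.N1=(alive,v0) N1.N2=(suspect,v2)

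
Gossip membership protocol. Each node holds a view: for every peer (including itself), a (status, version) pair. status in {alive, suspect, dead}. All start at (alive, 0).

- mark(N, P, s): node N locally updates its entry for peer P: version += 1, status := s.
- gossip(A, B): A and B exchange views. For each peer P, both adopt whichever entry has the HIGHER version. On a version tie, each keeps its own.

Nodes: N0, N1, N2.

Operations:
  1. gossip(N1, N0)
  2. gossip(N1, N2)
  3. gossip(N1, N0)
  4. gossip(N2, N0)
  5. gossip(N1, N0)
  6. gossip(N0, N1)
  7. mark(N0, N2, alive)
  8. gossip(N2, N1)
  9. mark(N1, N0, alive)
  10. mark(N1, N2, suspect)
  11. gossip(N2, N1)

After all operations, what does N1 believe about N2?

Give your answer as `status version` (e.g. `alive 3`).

Answer: suspect 1

Derivation:
Op 1: gossip N1<->N0 -> N1.N0=(alive,v0) N1.N1=(alive,v0) N1.N2=(alive,v0) | N0.N0=(alive,v0) N0.N1=(alive,v0) N0.N2=(alive,v0)
Op 2: gossip N1<->N2 -> N1.N0=(alive,v0) N1.N1=(alive,v0) N1.N2=(alive,v0) | N2.N0=(alive,v0) N2.N1=(alive,v0) N2.N2=(alive,v0)
Op 3: gossip N1<->N0 -> N1.N0=(alive,v0) N1.N1=(alive,v0) N1.N2=(alive,v0) | N0.N0=(alive,v0) N0.N1=(alive,v0) N0.N2=(alive,v0)
Op 4: gossip N2<->N0 -> N2.N0=(alive,v0) N2.N1=(alive,v0) N2.N2=(alive,v0) | N0.N0=(alive,v0) N0.N1=(alive,v0) N0.N2=(alive,v0)
Op 5: gossip N1<->N0 -> N1.N0=(alive,v0) N1.N1=(alive,v0) N1.N2=(alive,v0) | N0.N0=(alive,v0) N0.N1=(alive,v0) N0.N2=(alive,v0)
Op 6: gossip N0<->N1 -> N0.N0=(alive,v0) N0.N1=(alive,v0) N0.N2=(alive,v0) | N1.N0=(alive,v0) N1.N1=(alive,v0) N1.N2=(alive,v0)
Op 7: N0 marks N2=alive -> (alive,v1)
Op 8: gossip N2<->N1 -> N2.N0=(alive,v0) N2.N1=(alive,v0) N2.N2=(alive,v0) | N1.N0=(alive,v0) N1.N1=(alive,v0) N1.N2=(alive,v0)
Op 9: N1 marks N0=alive -> (alive,v1)
Op 10: N1 marks N2=suspect -> (suspect,v1)
Op 11: gossip N2<->N1 -> N2.N0=(alive,v1) N2.N1=(alive,v0) N2.N2=(suspect,v1) | N1.N0=(alive,v1) N1.N1=(alive,v0) N1.N2=(suspect,v1)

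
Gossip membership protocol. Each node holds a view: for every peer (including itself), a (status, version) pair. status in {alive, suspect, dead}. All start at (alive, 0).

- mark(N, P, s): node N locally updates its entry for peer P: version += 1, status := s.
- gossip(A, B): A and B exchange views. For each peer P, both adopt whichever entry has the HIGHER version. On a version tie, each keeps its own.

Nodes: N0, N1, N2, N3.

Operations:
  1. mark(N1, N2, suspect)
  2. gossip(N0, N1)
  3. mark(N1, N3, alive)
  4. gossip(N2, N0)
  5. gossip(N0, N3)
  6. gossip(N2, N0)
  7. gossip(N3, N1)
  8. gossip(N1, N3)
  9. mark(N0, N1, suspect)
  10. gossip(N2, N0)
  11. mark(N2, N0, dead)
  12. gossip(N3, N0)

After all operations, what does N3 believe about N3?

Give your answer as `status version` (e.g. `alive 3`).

Answer: alive 1

Derivation:
Op 1: N1 marks N2=suspect -> (suspect,v1)
Op 2: gossip N0<->N1 -> N0.N0=(alive,v0) N0.N1=(alive,v0) N0.N2=(suspect,v1) N0.N3=(alive,v0) | N1.N0=(alive,v0) N1.N1=(alive,v0) N1.N2=(suspect,v1) N1.N3=(alive,v0)
Op 3: N1 marks N3=alive -> (alive,v1)
Op 4: gossip N2<->N0 -> N2.N0=(alive,v0) N2.N1=(alive,v0) N2.N2=(suspect,v1) N2.N3=(alive,v0) | N0.N0=(alive,v0) N0.N1=(alive,v0) N0.N2=(suspect,v1) N0.N3=(alive,v0)
Op 5: gossip N0<->N3 -> N0.N0=(alive,v0) N0.N1=(alive,v0) N0.N2=(suspect,v1) N0.N3=(alive,v0) | N3.N0=(alive,v0) N3.N1=(alive,v0) N3.N2=(suspect,v1) N3.N3=(alive,v0)
Op 6: gossip N2<->N0 -> N2.N0=(alive,v0) N2.N1=(alive,v0) N2.N2=(suspect,v1) N2.N3=(alive,v0) | N0.N0=(alive,v0) N0.N1=(alive,v0) N0.N2=(suspect,v1) N0.N3=(alive,v0)
Op 7: gossip N3<->N1 -> N3.N0=(alive,v0) N3.N1=(alive,v0) N3.N2=(suspect,v1) N3.N3=(alive,v1) | N1.N0=(alive,v0) N1.N1=(alive,v0) N1.N2=(suspect,v1) N1.N3=(alive,v1)
Op 8: gossip N1<->N3 -> N1.N0=(alive,v0) N1.N1=(alive,v0) N1.N2=(suspect,v1) N1.N3=(alive,v1) | N3.N0=(alive,v0) N3.N1=(alive,v0) N3.N2=(suspect,v1) N3.N3=(alive,v1)
Op 9: N0 marks N1=suspect -> (suspect,v1)
Op 10: gossip N2<->N0 -> N2.N0=(alive,v0) N2.N1=(suspect,v1) N2.N2=(suspect,v1) N2.N3=(alive,v0) | N0.N0=(alive,v0) N0.N1=(suspect,v1) N0.N2=(suspect,v1) N0.N3=(alive,v0)
Op 11: N2 marks N0=dead -> (dead,v1)
Op 12: gossip N3<->N0 -> N3.N0=(alive,v0) N3.N1=(suspect,v1) N3.N2=(suspect,v1) N3.N3=(alive,v1) | N0.N0=(alive,v0) N0.N1=(suspect,v1) N0.N2=(suspect,v1) N0.N3=(alive,v1)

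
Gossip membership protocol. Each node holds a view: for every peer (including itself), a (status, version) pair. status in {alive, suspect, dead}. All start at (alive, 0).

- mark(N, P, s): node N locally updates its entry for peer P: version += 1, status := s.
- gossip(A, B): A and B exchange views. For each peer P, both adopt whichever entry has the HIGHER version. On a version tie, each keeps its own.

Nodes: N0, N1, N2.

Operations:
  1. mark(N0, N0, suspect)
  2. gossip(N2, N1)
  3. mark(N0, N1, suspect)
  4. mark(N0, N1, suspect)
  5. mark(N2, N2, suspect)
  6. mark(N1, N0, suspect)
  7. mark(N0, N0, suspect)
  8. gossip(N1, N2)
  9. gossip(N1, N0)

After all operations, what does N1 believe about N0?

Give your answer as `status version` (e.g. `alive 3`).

Op 1: N0 marks N0=suspect -> (suspect,v1)
Op 2: gossip N2<->N1 -> N2.N0=(alive,v0) N2.N1=(alive,v0) N2.N2=(alive,v0) | N1.N0=(alive,v0) N1.N1=(alive,v0) N1.N2=(alive,v0)
Op 3: N0 marks N1=suspect -> (suspect,v1)
Op 4: N0 marks N1=suspect -> (suspect,v2)
Op 5: N2 marks N2=suspect -> (suspect,v1)
Op 6: N1 marks N0=suspect -> (suspect,v1)
Op 7: N0 marks N0=suspect -> (suspect,v2)
Op 8: gossip N1<->N2 -> N1.N0=(suspect,v1) N1.N1=(alive,v0) N1.N2=(suspect,v1) | N2.N0=(suspect,v1) N2.N1=(alive,v0) N2.N2=(suspect,v1)
Op 9: gossip N1<->N0 -> N1.N0=(suspect,v2) N1.N1=(suspect,v2) N1.N2=(suspect,v1) | N0.N0=(suspect,v2) N0.N1=(suspect,v2) N0.N2=(suspect,v1)

Answer: suspect 2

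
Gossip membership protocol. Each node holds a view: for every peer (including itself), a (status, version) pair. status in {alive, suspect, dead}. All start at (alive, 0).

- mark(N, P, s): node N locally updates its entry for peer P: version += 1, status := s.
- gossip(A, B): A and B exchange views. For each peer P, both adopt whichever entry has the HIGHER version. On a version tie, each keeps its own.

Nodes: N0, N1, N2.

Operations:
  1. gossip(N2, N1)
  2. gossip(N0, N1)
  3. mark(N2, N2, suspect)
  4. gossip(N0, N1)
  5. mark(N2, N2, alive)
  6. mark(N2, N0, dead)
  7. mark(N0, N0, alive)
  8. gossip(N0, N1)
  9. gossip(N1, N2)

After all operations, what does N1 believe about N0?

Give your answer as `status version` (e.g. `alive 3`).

Op 1: gossip N2<->N1 -> N2.N0=(alive,v0) N2.N1=(alive,v0) N2.N2=(alive,v0) | N1.N0=(alive,v0) N1.N1=(alive,v0) N1.N2=(alive,v0)
Op 2: gossip N0<->N1 -> N0.N0=(alive,v0) N0.N1=(alive,v0) N0.N2=(alive,v0) | N1.N0=(alive,v0) N1.N1=(alive,v0) N1.N2=(alive,v0)
Op 3: N2 marks N2=suspect -> (suspect,v1)
Op 4: gossip N0<->N1 -> N0.N0=(alive,v0) N0.N1=(alive,v0) N0.N2=(alive,v0) | N1.N0=(alive,v0) N1.N1=(alive,v0) N1.N2=(alive,v0)
Op 5: N2 marks N2=alive -> (alive,v2)
Op 6: N2 marks N0=dead -> (dead,v1)
Op 7: N0 marks N0=alive -> (alive,v1)
Op 8: gossip N0<->N1 -> N0.N0=(alive,v1) N0.N1=(alive,v0) N0.N2=(alive,v0) | N1.N0=(alive,v1) N1.N1=(alive,v0) N1.N2=(alive,v0)
Op 9: gossip N1<->N2 -> N1.N0=(alive,v1) N1.N1=(alive,v0) N1.N2=(alive,v2) | N2.N0=(dead,v1) N2.N1=(alive,v0) N2.N2=(alive,v2)

Answer: alive 1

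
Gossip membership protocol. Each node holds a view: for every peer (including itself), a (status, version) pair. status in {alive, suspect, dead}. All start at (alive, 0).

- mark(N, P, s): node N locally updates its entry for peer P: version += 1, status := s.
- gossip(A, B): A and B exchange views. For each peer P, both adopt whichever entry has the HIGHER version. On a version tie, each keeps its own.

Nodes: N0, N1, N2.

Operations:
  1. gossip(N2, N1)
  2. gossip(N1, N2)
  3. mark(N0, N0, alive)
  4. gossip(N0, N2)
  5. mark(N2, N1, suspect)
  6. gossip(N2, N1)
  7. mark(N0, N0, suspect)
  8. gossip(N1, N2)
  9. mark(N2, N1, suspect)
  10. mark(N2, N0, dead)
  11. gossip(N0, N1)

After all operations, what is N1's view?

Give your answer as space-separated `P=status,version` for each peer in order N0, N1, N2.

Op 1: gossip N2<->N1 -> N2.N0=(alive,v0) N2.N1=(alive,v0) N2.N2=(alive,v0) | N1.N0=(alive,v0) N1.N1=(alive,v0) N1.N2=(alive,v0)
Op 2: gossip N1<->N2 -> N1.N0=(alive,v0) N1.N1=(alive,v0) N1.N2=(alive,v0) | N2.N0=(alive,v0) N2.N1=(alive,v0) N2.N2=(alive,v0)
Op 3: N0 marks N0=alive -> (alive,v1)
Op 4: gossip N0<->N2 -> N0.N0=(alive,v1) N0.N1=(alive,v0) N0.N2=(alive,v0) | N2.N0=(alive,v1) N2.N1=(alive,v0) N2.N2=(alive,v0)
Op 5: N2 marks N1=suspect -> (suspect,v1)
Op 6: gossip N2<->N1 -> N2.N0=(alive,v1) N2.N1=(suspect,v1) N2.N2=(alive,v0) | N1.N0=(alive,v1) N1.N1=(suspect,v1) N1.N2=(alive,v0)
Op 7: N0 marks N0=suspect -> (suspect,v2)
Op 8: gossip N1<->N2 -> N1.N0=(alive,v1) N1.N1=(suspect,v1) N1.N2=(alive,v0) | N2.N0=(alive,v1) N2.N1=(suspect,v1) N2.N2=(alive,v0)
Op 9: N2 marks N1=suspect -> (suspect,v2)
Op 10: N2 marks N0=dead -> (dead,v2)
Op 11: gossip N0<->N1 -> N0.N0=(suspect,v2) N0.N1=(suspect,v1) N0.N2=(alive,v0) | N1.N0=(suspect,v2) N1.N1=(suspect,v1) N1.N2=(alive,v0)

Answer: N0=suspect,2 N1=suspect,1 N2=alive,0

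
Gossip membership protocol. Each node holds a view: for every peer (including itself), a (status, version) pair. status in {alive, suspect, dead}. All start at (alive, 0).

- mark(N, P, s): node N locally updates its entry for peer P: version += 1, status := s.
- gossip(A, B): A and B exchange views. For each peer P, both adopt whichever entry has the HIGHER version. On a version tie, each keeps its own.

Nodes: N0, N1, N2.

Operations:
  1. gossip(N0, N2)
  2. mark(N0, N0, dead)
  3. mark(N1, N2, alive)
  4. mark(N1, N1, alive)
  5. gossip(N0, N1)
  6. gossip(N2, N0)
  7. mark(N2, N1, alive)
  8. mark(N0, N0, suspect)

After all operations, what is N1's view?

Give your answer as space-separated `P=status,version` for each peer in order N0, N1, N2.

Answer: N0=dead,1 N1=alive,1 N2=alive,1

Derivation:
Op 1: gossip N0<->N2 -> N0.N0=(alive,v0) N0.N1=(alive,v0) N0.N2=(alive,v0) | N2.N0=(alive,v0) N2.N1=(alive,v0) N2.N2=(alive,v0)
Op 2: N0 marks N0=dead -> (dead,v1)
Op 3: N1 marks N2=alive -> (alive,v1)
Op 4: N1 marks N1=alive -> (alive,v1)
Op 5: gossip N0<->N1 -> N0.N0=(dead,v1) N0.N1=(alive,v1) N0.N2=(alive,v1) | N1.N0=(dead,v1) N1.N1=(alive,v1) N1.N2=(alive,v1)
Op 6: gossip N2<->N0 -> N2.N0=(dead,v1) N2.N1=(alive,v1) N2.N2=(alive,v1) | N0.N0=(dead,v1) N0.N1=(alive,v1) N0.N2=(alive,v1)
Op 7: N2 marks N1=alive -> (alive,v2)
Op 8: N0 marks N0=suspect -> (suspect,v2)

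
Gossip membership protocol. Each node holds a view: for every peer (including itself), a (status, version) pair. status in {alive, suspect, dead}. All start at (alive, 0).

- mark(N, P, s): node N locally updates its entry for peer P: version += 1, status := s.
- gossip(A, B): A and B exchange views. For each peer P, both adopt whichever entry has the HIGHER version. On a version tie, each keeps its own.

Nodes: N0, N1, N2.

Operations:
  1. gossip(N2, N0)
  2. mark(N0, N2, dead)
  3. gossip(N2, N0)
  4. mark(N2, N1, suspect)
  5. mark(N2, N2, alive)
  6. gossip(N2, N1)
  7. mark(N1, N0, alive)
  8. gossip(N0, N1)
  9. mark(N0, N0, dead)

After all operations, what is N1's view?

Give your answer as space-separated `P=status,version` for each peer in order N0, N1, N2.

Answer: N0=alive,1 N1=suspect,1 N2=alive,2

Derivation:
Op 1: gossip N2<->N0 -> N2.N0=(alive,v0) N2.N1=(alive,v0) N2.N2=(alive,v0) | N0.N0=(alive,v0) N0.N1=(alive,v0) N0.N2=(alive,v0)
Op 2: N0 marks N2=dead -> (dead,v1)
Op 3: gossip N2<->N0 -> N2.N0=(alive,v0) N2.N1=(alive,v0) N2.N2=(dead,v1) | N0.N0=(alive,v0) N0.N1=(alive,v0) N0.N2=(dead,v1)
Op 4: N2 marks N1=suspect -> (suspect,v1)
Op 5: N2 marks N2=alive -> (alive,v2)
Op 6: gossip N2<->N1 -> N2.N0=(alive,v0) N2.N1=(suspect,v1) N2.N2=(alive,v2) | N1.N0=(alive,v0) N1.N1=(suspect,v1) N1.N2=(alive,v2)
Op 7: N1 marks N0=alive -> (alive,v1)
Op 8: gossip N0<->N1 -> N0.N0=(alive,v1) N0.N1=(suspect,v1) N0.N2=(alive,v2) | N1.N0=(alive,v1) N1.N1=(suspect,v1) N1.N2=(alive,v2)
Op 9: N0 marks N0=dead -> (dead,v2)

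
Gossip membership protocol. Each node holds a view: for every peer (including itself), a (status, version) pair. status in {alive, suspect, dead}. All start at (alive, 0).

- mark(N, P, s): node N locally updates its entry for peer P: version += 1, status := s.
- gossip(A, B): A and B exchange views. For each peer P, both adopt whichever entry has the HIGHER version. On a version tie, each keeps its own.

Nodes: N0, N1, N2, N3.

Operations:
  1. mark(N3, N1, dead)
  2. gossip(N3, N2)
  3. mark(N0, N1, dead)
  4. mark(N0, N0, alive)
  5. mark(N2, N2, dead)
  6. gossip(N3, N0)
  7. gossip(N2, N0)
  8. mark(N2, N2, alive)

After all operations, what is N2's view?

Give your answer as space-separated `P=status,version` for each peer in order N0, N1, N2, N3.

Answer: N0=alive,1 N1=dead,1 N2=alive,2 N3=alive,0

Derivation:
Op 1: N3 marks N1=dead -> (dead,v1)
Op 2: gossip N3<->N2 -> N3.N0=(alive,v0) N3.N1=(dead,v1) N3.N2=(alive,v0) N3.N3=(alive,v0) | N2.N0=(alive,v0) N2.N1=(dead,v1) N2.N2=(alive,v0) N2.N3=(alive,v0)
Op 3: N0 marks N1=dead -> (dead,v1)
Op 4: N0 marks N0=alive -> (alive,v1)
Op 5: N2 marks N2=dead -> (dead,v1)
Op 6: gossip N3<->N0 -> N3.N0=(alive,v1) N3.N1=(dead,v1) N3.N2=(alive,v0) N3.N3=(alive,v0) | N0.N0=(alive,v1) N0.N1=(dead,v1) N0.N2=(alive,v0) N0.N3=(alive,v0)
Op 7: gossip N2<->N0 -> N2.N0=(alive,v1) N2.N1=(dead,v1) N2.N2=(dead,v1) N2.N3=(alive,v0) | N0.N0=(alive,v1) N0.N1=(dead,v1) N0.N2=(dead,v1) N0.N3=(alive,v0)
Op 8: N2 marks N2=alive -> (alive,v2)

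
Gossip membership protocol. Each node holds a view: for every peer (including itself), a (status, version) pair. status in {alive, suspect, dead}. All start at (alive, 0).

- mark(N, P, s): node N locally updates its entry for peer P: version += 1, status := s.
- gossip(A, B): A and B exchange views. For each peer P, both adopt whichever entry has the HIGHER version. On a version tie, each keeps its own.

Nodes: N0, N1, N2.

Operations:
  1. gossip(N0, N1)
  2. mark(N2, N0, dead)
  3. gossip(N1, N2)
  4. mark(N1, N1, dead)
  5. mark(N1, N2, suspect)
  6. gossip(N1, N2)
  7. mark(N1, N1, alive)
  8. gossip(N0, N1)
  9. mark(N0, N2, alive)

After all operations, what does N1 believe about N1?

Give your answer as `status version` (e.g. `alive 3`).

Op 1: gossip N0<->N1 -> N0.N0=(alive,v0) N0.N1=(alive,v0) N0.N2=(alive,v0) | N1.N0=(alive,v0) N1.N1=(alive,v0) N1.N2=(alive,v0)
Op 2: N2 marks N0=dead -> (dead,v1)
Op 3: gossip N1<->N2 -> N1.N0=(dead,v1) N1.N1=(alive,v0) N1.N2=(alive,v0) | N2.N0=(dead,v1) N2.N1=(alive,v0) N2.N2=(alive,v0)
Op 4: N1 marks N1=dead -> (dead,v1)
Op 5: N1 marks N2=suspect -> (suspect,v1)
Op 6: gossip N1<->N2 -> N1.N0=(dead,v1) N1.N1=(dead,v1) N1.N2=(suspect,v1) | N2.N0=(dead,v1) N2.N1=(dead,v1) N2.N2=(suspect,v1)
Op 7: N1 marks N1=alive -> (alive,v2)
Op 8: gossip N0<->N1 -> N0.N0=(dead,v1) N0.N1=(alive,v2) N0.N2=(suspect,v1) | N1.N0=(dead,v1) N1.N1=(alive,v2) N1.N2=(suspect,v1)
Op 9: N0 marks N2=alive -> (alive,v2)

Answer: alive 2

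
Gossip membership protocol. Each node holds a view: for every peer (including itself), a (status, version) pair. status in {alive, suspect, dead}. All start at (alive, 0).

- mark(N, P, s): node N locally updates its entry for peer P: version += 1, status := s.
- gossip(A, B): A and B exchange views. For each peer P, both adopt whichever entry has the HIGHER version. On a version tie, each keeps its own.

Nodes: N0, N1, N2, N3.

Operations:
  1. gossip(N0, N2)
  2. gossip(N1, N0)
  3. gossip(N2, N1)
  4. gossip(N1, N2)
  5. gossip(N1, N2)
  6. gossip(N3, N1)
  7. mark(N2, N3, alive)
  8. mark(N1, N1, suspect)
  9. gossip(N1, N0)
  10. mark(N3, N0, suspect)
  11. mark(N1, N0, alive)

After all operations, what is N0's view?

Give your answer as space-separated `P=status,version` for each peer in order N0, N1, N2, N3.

Answer: N0=alive,0 N1=suspect,1 N2=alive,0 N3=alive,0

Derivation:
Op 1: gossip N0<->N2 -> N0.N0=(alive,v0) N0.N1=(alive,v0) N0.N2=(alive,v0) N0.N3=(alive,v0) | N2.N0=(alive,v0) N2.N1=(alive,v0) N2.N2=(alive,v0) N2.N3=(alive,v0)
Op 2: gossip N1<->N0 -> N1.N0=(alive,v0) N1.N1=(alive,v0) N1.N2=(alive,v0) N1.N3=(alive,v0) | N0.N0=(alive,v0) N0.N1=(alive,v0) N0.N2=(alive,v0) N0.N3=(alive,v0)
Op 3: gossip N2<->N1 -> N2.N0=(alive,v0) N2.N1=(alive,v0) N2.N2=(alive,v0) N2.N3=(alive,v0) | N1.N0=(alive,v0) N1.N1=(alive,v0) N1.N2=(alive,v0) N1.N3=(alive,v0)
Op 4: gossip N1<->N2 -> N1.N0=(alive,v0) N1.N1=(alive,v0) N1.N2=(alive,v0) N1.N3=(alive,v0) | N2.N0=(alive,v0) N2.N1=(alive,v0) N2.N2=(alive,v0) N2.N3=(alive,v0)
Op 5: gossip N1<->N2 -> N1.N0=(alive,v0) N1.N1=(alive,v0) N1.N2=(alive,v0) N1.N3=(alive,v0) | N2.N0=(alive,v0) N2.N1=(alive,v0) N2.N2=(alive,v0) N2.N3=(alive,v0)
Op 6: gossip N3<->N1 -> N3.N0=(alive,v0) N3.N1=(alive,v0) N3.N2=(alive,v0) N3.N3=(alive,v0) | N1.N0=(alive,v0) N1.N1=(alive,v0) N1.N2=(alive,v0) N1.N3=(alive,v0)
Op 7: N2 marks N3=alive -> (alive,v1)
Op 8: N1 marks N1=suspect -> (suspect,v1)
Op 9: gossip N1<->N0 -> N1.N0=(alive,v0) N1.N1=(suspect,v1) N1.N2=(alive,v0) N1.N3=(alive,v0) | N0.N0=(alive,v0) N0.N1=(suspect,v1) N0.N2=(alive,v0) N0.N3=(alive,v0)
Op 10: N3 marks N0=suspect -> (suspect,v1)
Op 11: N1 marks N0=alive -> (alive,v1)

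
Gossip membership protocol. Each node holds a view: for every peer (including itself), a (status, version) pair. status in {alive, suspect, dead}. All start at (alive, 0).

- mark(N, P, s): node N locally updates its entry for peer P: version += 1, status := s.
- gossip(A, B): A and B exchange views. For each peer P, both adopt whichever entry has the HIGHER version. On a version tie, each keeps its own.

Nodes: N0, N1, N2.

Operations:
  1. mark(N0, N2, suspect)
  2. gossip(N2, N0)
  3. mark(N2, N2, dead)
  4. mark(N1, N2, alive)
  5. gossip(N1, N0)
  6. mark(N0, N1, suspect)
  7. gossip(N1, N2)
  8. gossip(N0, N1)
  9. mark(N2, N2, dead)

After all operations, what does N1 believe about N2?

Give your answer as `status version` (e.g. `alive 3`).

Answer: dead 2

Derivation:
Op 1: N0 marks N2=suspect -> (suspect,v1)
Op 2: gossip N2<->N0 -> N2.N0=(alive,v0) N2.N1=(alive,v0) N2.N2=(suspect,v1) | N0.N0=(alive,v0) N0.N1=(alive,v0) N0.N2=(suspect,v1)
Op 3: N2 marks N2=dead -> (dead,v2)
Op 4: N1 marks N2=alive -> (alive,v1)
Op 5: gossip N1<->N0 -> N1.N0=(alive,v0) N1.N1=(alive,v0) N1.N2=(alive,v1) | N0.N0=(alive,v0) N0.N1=(alive,v0) N0.N2=(suspect,v1)
Op 6: N0 marks N1=suspect -> (suspect,v1)
Op 7: gossip N1<->N2 -> N1.N0=(alive,v0) N1.N1=(alive,v0) N1.N2=(dead,v2) | N2.N0=(alive,v0) N2.N1=(alive,v0) N2.N2=(dead,v2)
Op 8: gossip N0<->N1 -> N0.N0=(alive,v0) N0.N1=(suspect,v1) N0.N2=(dead,v2) | N1.N0=(alive,v0) N1.N1=(suspect,v1) N1.N2=(dead,v2)
Op 9: N2 marks N2=dead -> (dead,v3)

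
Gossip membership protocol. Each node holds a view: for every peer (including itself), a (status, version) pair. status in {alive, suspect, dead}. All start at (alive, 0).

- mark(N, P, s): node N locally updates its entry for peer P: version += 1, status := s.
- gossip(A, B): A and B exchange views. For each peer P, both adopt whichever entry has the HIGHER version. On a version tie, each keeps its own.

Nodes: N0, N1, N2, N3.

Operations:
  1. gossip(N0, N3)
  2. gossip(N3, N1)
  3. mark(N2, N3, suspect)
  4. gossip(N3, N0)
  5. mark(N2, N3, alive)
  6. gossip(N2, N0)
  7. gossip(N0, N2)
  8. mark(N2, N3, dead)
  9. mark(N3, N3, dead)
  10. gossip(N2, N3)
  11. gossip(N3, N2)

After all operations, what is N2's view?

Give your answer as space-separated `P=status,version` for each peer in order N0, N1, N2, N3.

Op 1: gossip N0<->N3 -> N0.N0=(alive,v0) N0.N1=(alive,v0) N0.N2=(alive,v0) N0.N3=(alive,v0) | N3.N0=(alive,v0) N3.N1=(alive,v0) N3.N2=(alive,v0) N3.N3=(alive,v0)
Op 2: gossip N3<->N1 -> N3.N0=(alive,v0) N3.N1=(alive,v0) N3.N2=(alive,v0) N3.N3=(alive,v0) | N1.N0=(alive,v0) N1.N1=(alive,v0) N1.N2=(alive,v0) N1.N3=(alive,v0)
Op 3: N2 marks N3=suspect -> (suspect,v1)
Op 4: gossip N3<->N0 -> N3.N0=(alive,v0) N3.N1=(alive,v0) N3.N2=(alive,v0) N3.N3=(alive,v0) | N0.N0=(alive,v0) N0.N1=(alive,v0) N0.N2=(alive,v0) N0.N3=(alive,v0)
Op 5: N2 marks N3=alive -> (alive,v2)
Op 6: gossip N2<->N0 -> N2.N0=(alive,v0) N2.N1=(alive,v0) N2.N2=(alive,v0) N2.N3=(alive,v2) | N0.N0=(alive,v0) N0.N1=(alive,v0) N0.N2=(alive,v0) N0.N3=(alive,v2)
Op 7: gossip N0<->N2 -> N0.N0=(alive,v0) N0.N1=(alive,v0) N0.N2=(alive,v0) N0.N3=(alive,v2) | N2.N0=(alive,v0) N2.N1=(alive,v0) N2.N2=(alive,v0) N2.N3=(alive,v2)
Op 8: N2 marks N3=dead -> (dead,v3)
Op 9: N3 marks N3=dead -> (dead,v1)
Op 10: gossip N2<->N3 -> N2.N0=(alive,v0) N2.N1=(alive,v0) N2.N2=(alive,v0) N2.N3=(dead,v3) | N3.N0=(alive,v0) N3.N1=(alive,v0) N3.N2=(alive,v0) N3.N3=(dead,v3)
Op 11: gossip N3<->N2 -> N3.N0=(alive,v0) N3.N1=(alive,v0) N3.N2=(alive,v0) N3.N3=(dead,v3) | N2.N0=(alive,v0) N2.N1=(alive,v0) N2.N2=(alive,v0) N2.N3=(dead,v3)

Answer: N0=alive,0 N1=alive,0 N2=alive,0 N3=dead,3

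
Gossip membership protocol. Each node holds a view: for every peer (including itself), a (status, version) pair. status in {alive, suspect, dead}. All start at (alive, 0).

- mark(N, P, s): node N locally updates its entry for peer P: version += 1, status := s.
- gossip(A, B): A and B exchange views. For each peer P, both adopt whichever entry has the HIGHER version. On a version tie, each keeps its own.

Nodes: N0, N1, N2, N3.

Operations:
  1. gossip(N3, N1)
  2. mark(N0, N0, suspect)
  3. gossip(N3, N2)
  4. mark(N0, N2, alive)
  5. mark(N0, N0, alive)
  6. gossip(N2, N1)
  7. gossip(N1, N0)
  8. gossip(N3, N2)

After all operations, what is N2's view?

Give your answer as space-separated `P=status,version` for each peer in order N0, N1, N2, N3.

Op 1: gossip N3<->N1 -> N3.N0=(alive,v0) N3.N1=(alive,v0) N3.N2=(alive,v0) N3.N3=(alive,v0) | N1.N0=(alive,v0) N1.N1=(alive,v0) N1.N2=(alive,v0) N1.N3=(alive,v0)
Op 2: N0 marks N0=suspect -> (suspect,v1)
Op 3: gossip N3<->N2 -> N3.N0=(alive,v0) N3.N1=(alive,v0) N3.N2=(alive,v0) N3.N3=(alive,v0) | N2.N0=(alive,v0) N2.N1=(alive,v0) N2.N2=(alive,v0) N2.N3=(alive,v0)
Op 4: N0 marks N2=alive -> (alive,v1)
Op 5: N0 marks N0=alive -> (alive,v2)
Op 6: gossip N2<->N1 -> N2.N0=(alive,v0) N2.N1=(alive,v0) N2.N2=(alive,v0) N2.N3=(alive,v0) | N1.N0=(alive,v0) N1.N1=(alive,v0) N1.N2=(alive,v0) N1.N3=(alive,v0)
Op 7: gossip N1<->N0 -> N1.N0=(alive,v2) N1.N1=(alive,v0) N1.N2=(alive,v1) N1.N3=(alive,v0) | N0.N0=(alive,v2) N0.N1=(alive,v0) N0.N2=(alive,v1) N0.N3=(alive,v0)
Op 8: gossip N3<->N2 -> N3.N0=(alive,v0) N3.N1=(alive,v0) N3.N2=(alive,v0) N3.N3=(alive,v0) | N2.N0=(alive,v0) N2.N1=(alive,v0) N2.N2=(alive,v0) N2.N3=(alive,v0)

Answer: N0=alive,0 N1=alive,0 N2=alive,0 N3=alive,0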